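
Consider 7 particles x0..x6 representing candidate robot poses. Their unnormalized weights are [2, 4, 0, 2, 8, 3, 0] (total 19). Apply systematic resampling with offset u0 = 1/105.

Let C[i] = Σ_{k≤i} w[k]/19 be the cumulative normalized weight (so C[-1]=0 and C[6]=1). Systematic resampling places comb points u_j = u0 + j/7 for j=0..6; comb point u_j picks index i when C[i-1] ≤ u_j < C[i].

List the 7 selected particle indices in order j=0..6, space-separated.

C = [2/19, 6/19, 6/19, 8/19, 16/19, 1, 1]
j=0: u_0=1/105 ∈ [0, 2/19) → index 0
j=1: u_1=16/105 ∈ [2/19, 6/19) → index 1
j=2: u_2=31/105 ∈ [2/19, 6/19) → index 1
j=3: u_3=46/105 ∈ [8/19, 16/19) → index 4
j=4: u_4=61/105 ∈ [8/19, 16/19) → index 4
j=5: u_5=76/105 ∈ [8/19, 16/19) → index 4
j=6: u_6=13/15 ∈ [16/19, 1) → index 5

0 1 1 4 4 4 5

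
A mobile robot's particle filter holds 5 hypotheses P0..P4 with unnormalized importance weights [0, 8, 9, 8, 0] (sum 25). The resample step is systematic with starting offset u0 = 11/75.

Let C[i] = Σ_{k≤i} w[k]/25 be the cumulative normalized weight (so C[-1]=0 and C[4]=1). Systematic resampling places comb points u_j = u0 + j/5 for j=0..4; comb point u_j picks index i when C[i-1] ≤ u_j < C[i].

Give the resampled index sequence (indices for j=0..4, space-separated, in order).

C = [0, 8/25, 17/25, 1, 1]
j=0: u_0=11/75 ∈ [0, 8/25) → index 1
j=1: u_1=26/75 ∈ [8/25, 17/25) → index 2
j=2: u_2=41/75 ∈ [8/25, 17/25) → index 2
j=3: u_3=56/75 ∈ [17/25, 1) → index 3
j=4: u_4=71/75 ∈ [17/25, 1) → index 3

1 2 2 3 3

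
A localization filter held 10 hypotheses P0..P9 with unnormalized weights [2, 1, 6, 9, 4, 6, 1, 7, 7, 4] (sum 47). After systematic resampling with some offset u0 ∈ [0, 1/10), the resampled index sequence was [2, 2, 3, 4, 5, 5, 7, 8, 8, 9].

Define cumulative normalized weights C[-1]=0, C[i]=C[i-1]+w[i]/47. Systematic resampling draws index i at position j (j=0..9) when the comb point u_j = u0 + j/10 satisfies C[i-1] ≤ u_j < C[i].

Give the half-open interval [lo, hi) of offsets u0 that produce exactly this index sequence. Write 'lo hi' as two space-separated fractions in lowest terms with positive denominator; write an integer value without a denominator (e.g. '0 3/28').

39/470 43/470

C = [2/47, 3/47, 9/47, 18/47, 22/47, 28/47, 29/47, 36/47, 43/47, 1]
j=0 picked index 2: u0 ∈ [3/47, 9/47)
j=1 picked index 2: u0 ∈ [-17/470, 43/470)
j=2 picked index 3: u0 ∈ [-2/235, 43/235)
j=3 picked index 4: u0 ∈ [39/470, 79/470)
j=4 picked index 5: u0 ∈ [16/235, 46/235)
j=5 picked index 5: u0 ∈ [-3/94, 9/94)
j=6 picked index 7: u0 ∈ [4/235, 39/235)
j=7 picked index 8: u0 ∈ [31/470, 101/470)
j=8 picked index 8: u0 ∈ [-8/235, 27/235)
j=9 picked index 9: u0 ∈ [7/470, 1/10)
intersection: [39/470, 43/470)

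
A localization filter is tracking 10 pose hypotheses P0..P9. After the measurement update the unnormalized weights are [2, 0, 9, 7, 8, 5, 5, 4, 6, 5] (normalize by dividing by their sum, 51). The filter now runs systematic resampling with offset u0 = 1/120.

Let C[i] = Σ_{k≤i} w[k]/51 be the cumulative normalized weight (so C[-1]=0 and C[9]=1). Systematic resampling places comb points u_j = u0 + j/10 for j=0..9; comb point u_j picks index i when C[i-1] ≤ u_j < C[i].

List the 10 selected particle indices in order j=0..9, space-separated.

0 2 2 3 4 4 6 7 8 9

C = [2/51, 2/51, 11/51, 6/17, 26/51, 31/51, 12/17, 40/51, 46/51, 1]
j=0: u_0=1/120 ∈ [0, 2/51) → index 0
j=1: u_1=13/120 ∈ [2/51, 11/51) → index 2
j=2: u_2=5/24 ∈ [2/51, 11/51) → index 2
j=3: u_3=37/120 ∈ [11/51, 6/17) → index 3
j=4: u_4=49/120 ∈ [6/17, 26/51) → index 4
j=5: u_5=61/120 ∈ [6/17, 26/51) → index 4
j=6: u_6=73/120 ∈ [31/51, 12/17) → index 6
j=7: u_7=17/24 ∈ [12/17, 40/51) → index 7
j=8: u_8=97/120 ∈ [40/51, 46/51) → index 8
j=9: u_9=109/120 ∈ [46/51, 1) → index 9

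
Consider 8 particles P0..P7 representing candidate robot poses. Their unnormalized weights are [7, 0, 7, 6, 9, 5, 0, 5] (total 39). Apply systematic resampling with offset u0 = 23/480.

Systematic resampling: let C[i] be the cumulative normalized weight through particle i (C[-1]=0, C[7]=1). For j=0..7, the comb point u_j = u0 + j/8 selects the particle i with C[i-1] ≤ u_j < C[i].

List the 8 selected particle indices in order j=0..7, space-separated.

C = [7/39, 7/39, 14/39, 20/39, 29/39, 34/39, 34/39, 1]
j=0: u_0=23/480 ∈ [0, 7/39) → index 0
j=1: u_1=83/480 ∈ [0, 7/39) → index 0
j=2: u_2=143/480 ∈ [7/39, 14/39) → index 2
j=3: u_3=203/480 ∈ [14/39, 20/39) → index 3
j=4: u_4=263/480 ∈ [20/39, 29/39) → index 4
j=5: u_5=323/480 ∈ [20/39, 29/39) → index 4
j=6: u_6=383/480 ∈ [29/39, 34/39) → index 5
j=7: u_7=443/480 ∈ [34/39, 1) → index 7

0 0 2 3 4 4 5 7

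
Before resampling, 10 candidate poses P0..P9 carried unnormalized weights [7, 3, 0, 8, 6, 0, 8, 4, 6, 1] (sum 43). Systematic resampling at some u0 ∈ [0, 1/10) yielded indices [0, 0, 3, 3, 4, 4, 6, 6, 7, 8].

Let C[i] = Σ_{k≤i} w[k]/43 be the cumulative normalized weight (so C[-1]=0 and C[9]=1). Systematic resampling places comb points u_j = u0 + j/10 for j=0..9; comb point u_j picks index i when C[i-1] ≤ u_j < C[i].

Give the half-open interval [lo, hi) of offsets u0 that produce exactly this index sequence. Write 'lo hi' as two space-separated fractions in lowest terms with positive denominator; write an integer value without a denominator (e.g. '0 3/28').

7/215 8/215

C = [7/43, 10/43, 10/43, 18/43, 24/43, 24/43, 32/43, 36/43, 42/43, 1]
j=0 picked index 0: u0 ∈ [0, 7/43)
j=1 picked index 0: u0 ∈ [-1/10, 27/430)
j=2 picked index 3: u0 ∈ [7/215, 47/215)
j=3 picked index 3: u0 ∈ [-29/430, 51/430)
j=4 picked index 4: u0 ∈ [4/215, 34/215)
j=5 picked index 4: u0 ∈ [-7/86, 5/86)
j=6 picked index 6: u0 ∈ [-9/215, 31/215)
j=7 picked index 6: u0 ∈ [-61/430, 19/430)
j=8 picked index 7: u0 ∈ [-12/215, 8/215)
j=9 picked index 8: u0 ∈ [-27/430, 33/430)
intersection: [7/215, 8/215)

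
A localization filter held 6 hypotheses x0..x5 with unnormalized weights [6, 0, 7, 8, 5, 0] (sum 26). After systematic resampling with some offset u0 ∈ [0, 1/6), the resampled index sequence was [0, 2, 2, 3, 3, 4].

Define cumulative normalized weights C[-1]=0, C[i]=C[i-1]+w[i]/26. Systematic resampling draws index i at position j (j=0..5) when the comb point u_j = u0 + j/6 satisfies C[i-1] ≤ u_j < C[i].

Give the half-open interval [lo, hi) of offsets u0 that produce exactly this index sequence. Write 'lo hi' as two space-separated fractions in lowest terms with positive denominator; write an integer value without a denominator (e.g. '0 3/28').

5/78 11/78

C = [3/13, 3/13, 1/2, 21/26, 1, 1]
j=0 picked index 0: u0 ∈ [0, 3/13)
j=1 picked index 2: u0 ∈ [5/78, 1/3)
j=2 picked index 2: u0 ∈ [-4/39, 1/6)
j=3 picked index 3: u0 ∈ [0, 4/13)
j=4 picked index 3: u0 ∈ [-1/6, 11/78)
j=5 picked index 4: u0 ∈ [-1/39, 1/6)
intersection: [5/78, 11/78)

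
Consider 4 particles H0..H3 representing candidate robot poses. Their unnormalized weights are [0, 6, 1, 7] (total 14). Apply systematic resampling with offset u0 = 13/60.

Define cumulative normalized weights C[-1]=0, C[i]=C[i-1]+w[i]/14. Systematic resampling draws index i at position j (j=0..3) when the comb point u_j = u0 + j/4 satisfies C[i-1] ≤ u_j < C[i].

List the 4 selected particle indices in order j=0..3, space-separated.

1 2 3 3

C = [0, 3/7, 1/2, 1]
j=0: u_0=13/60 ∈ [0, 3/7) → index 1
j=1: u_1=7/15 ∈ [3/7, 1/2) → index 2
j=2: u_2=43/60 ∈ [1/2, 1) → index 3
j=3: u_3=29/30 ∈ [1/2, 1) → index 3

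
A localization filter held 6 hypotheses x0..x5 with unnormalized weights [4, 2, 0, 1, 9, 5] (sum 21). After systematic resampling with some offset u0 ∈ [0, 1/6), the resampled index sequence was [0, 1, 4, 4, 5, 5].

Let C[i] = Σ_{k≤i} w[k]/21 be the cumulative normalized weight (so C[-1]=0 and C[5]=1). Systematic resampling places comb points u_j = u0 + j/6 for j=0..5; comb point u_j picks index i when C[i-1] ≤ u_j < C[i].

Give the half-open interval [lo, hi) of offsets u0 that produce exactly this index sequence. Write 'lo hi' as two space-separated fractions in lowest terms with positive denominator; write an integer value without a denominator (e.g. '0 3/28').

C = [4/21, 2/7, 2/7, 1/3, 16/21, 1]
j=0 picked index 0: u0 ∈ [0, 4/21)
j=1 picked index 1: u0 ∈ [1/42, 5/42)
j=2 picked index 4: u0 ∈ [0, 3/7)
j=3 picked index 4: u0 ∈ [-1/6, 11/42)
j=4 picked index 5: u0 ∈ [2/21, 1/3)
j=5 picked index 5: u0 ∈ [-1/14, 1/6)
intersection: [2/21, 5/42)

2/21 5/42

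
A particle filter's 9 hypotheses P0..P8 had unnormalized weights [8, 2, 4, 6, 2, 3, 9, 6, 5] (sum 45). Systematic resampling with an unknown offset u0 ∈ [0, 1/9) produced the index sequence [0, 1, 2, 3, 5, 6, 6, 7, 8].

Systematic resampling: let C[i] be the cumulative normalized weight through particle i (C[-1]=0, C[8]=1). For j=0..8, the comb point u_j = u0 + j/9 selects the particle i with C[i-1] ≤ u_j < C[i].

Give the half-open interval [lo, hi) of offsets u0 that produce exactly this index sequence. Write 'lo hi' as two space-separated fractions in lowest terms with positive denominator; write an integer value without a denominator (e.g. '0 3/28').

1/15 4/45

C = [8/45, 2/9, 14/45, 4/9, 22/45, 5/9, 34/45, 8/9, 1]
j=0 picked index 0: u0 ∈ [0, 8/45)
j=1 picked index 1: u0 ∈ [1/15, 1/9)
j=2 picked index 2: u0 ∈ [0, 4/45)
j=3 picked index 3: u0 ∈ [-1/45, 1/9)
j=4 picked index 5: u0 ∈ [2/45, 1/9)
j=5 picked index 6: u0 ∈ [0, 1/5)
j=6 picked index 6: u0 ∈ [-1/9, 4/45)
j=7 picked index 7: u0 ∈ [-1/45, 1/9)
j=8 picked index 8: u0 ∈ [0, 1/9)
intersection: [1/15, 4/45)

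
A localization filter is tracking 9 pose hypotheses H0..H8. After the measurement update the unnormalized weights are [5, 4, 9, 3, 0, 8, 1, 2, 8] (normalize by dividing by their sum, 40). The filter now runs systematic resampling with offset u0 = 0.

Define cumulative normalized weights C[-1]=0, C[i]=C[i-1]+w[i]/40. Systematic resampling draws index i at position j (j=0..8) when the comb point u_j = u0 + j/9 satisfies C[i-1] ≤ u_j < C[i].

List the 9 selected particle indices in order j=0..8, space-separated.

C = [1/8, 9/40, 9/20, 21/40, 21/40, 29/40, 3/4, 4/5, 1]
j=0: u_0=0 ∈ [0, 1/8) → index 0
j=1: u_1=1/9 ∈ [0, 1/8) → index 0
j=2: u_2=2/9 ∈ [1/8, 9/40) → index 1
j=3: u_3=1/3 ∈ [9/40, 9/20) → index 2
j=4: u_4=4/9 ∈ [9/40, 9/20) → index 2
j=5: u_5=5/9 ∈ [21/40, 29/40) → index 5
j=6: u_6=2/3 ∈ [21/40, 29/40) → index 5
j=7: u_7=7/9 ∈ [3/4, 4/5) → index 7
j=8: u_8=8/9 ∈ [4/5, 1) → index 8

0 0 1 2 2 5 5 7 8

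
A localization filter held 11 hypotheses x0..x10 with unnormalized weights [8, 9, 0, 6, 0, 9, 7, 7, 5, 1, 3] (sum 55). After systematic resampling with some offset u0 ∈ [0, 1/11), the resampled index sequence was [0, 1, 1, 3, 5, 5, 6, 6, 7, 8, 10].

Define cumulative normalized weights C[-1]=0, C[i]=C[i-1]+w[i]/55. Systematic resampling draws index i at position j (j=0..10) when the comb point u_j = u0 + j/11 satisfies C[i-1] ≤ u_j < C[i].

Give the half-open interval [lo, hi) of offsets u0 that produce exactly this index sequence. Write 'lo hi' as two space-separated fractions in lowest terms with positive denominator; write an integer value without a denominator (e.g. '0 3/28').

3/55 4/55

C = [8/55, 17/55, 17/55, 23/55, 23/55, 32/55, 39/55, 46/55, 51/55, 52/55, 1]
j=0 picked index 0: u0 ∈ [0, 8/55)
j=1 picked index 1: u0 ∈ [3/55, 12/55)
j=2 picked index 1: u0 ∈ [-2/55, 7/55)
j=3 picked index 3: u0 ∈ [2/55, 8/55)
j=4 picked index 5: u0 ∈ [3/55, 12/55)
j=5 picked index 5: u0 ∈ [-2/55, 7/55)
j=6 picked index 6: u0 ∈ [2/55, 9/55)
j=7 picked index 6: u0 ∈ [-3/55, 4/55)
j=8 picked index 7: u0 ∈ [-1/55, 6/55)
j=9 picked index 8: u0 ∈ [1/55, 6/55)
j=10 picked index 10: u0 ∈ [2/55, 1/11)
intersection: [3/55, 4/55)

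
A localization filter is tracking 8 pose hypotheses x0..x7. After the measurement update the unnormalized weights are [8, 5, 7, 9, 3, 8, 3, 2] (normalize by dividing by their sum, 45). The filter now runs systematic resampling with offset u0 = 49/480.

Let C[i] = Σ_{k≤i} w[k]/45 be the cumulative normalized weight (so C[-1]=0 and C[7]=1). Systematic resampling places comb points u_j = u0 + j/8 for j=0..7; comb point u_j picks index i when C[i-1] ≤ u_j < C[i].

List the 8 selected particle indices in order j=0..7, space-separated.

0 1 2 3 3 5 5 7

C = [8/45, 13/45, 4/9, 29/45, 32/45, 8/9, 43/45, 1]
j=0: u_0=49/480 ∈ [0, 8/45) → index 0
j=1: u_1=109/480 ∈ [8/45, 13/45) → index 1
j=2: u_2=169/480 ∈ [13/45, 4/9) → index 2
j=3: u_3=229/480 ∈ [4/9, 29/45) → index 3
j=4: u_4=289/480 ∈ [4/9, 29/45) → index 3
j=5: u_5=349/480 ∈ [32/45, 8/9) → index 5
j=6: u_6=409/480 ∈ [32/45, 8/9) → index 5
j=7: u_7=469/480 ∈ [43/45, 1) → index 7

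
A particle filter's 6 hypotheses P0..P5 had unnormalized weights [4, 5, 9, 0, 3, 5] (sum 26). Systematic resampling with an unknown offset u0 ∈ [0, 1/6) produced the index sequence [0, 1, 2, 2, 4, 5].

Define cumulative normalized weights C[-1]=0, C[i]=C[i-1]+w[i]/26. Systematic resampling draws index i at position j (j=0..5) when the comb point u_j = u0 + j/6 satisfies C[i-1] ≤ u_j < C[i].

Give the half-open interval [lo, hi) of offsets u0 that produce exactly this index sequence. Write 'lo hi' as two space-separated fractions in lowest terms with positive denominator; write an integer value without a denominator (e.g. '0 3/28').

1/39 11/78

C = [2/13, 9/26, 9/13, 9/13, 21/26, 1]
j=0 picked index 0: u0 ∈ [0, 2/13)
j=1 picked index 1: u0 ∈ [-1/78, 7/39)
j=2 picked index 2: u0 ∈ [1/78, 14/39)
j=3 picked index 2: u0 ∈ [-2/13, 5/26)
j=4 picked index 4: u0 ∈ [1/39, 11/78)
j=5 picked index 5: u0 ∈ [-1/39, 1/6)
intersection: [1/39, 11/78)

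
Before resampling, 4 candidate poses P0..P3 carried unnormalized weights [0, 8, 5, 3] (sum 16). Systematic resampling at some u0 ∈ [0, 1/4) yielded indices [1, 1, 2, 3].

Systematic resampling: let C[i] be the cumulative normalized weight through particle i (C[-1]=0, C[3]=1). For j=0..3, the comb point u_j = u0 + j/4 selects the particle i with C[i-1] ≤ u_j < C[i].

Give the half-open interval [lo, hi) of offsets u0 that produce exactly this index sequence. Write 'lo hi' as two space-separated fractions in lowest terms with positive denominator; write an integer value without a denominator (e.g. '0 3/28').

C = [0, 1/2, 13/16, 1]
j=0 picked index 1: u0 ∈ [0, 1/2)
j=1 picked index 1: u0 ∈ [-1/4, 1/4)
j=2 picked index 2: u0 ∈ [0, 5/16)
j=3 picked index 3: u0 ∈ [1/16, 1/4)
intersection: [1/16, 1/4)

1/16 1/4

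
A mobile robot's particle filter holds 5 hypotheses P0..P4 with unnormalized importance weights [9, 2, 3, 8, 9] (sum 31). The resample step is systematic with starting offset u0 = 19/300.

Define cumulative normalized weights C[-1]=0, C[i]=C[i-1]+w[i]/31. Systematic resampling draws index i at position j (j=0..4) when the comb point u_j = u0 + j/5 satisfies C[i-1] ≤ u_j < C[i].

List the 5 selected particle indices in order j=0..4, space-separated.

0 0 3 3 4

C = [9/31, 11/31, 14/31, 22/31, 1]
j=0: u_0=19/300 ∈ [0, 9/31) → index 0
j=1: u_1=79/300 ∈ [0, 9/31) → index 0
j=2: u_2=139/300 ∈ [14/31, 22/31) → index 3
j=3: u_3=199/300 ∈ [14/31, 22/31) → index 3
j=4: u_4=259/300 ∈ [22/31, 1) → index 4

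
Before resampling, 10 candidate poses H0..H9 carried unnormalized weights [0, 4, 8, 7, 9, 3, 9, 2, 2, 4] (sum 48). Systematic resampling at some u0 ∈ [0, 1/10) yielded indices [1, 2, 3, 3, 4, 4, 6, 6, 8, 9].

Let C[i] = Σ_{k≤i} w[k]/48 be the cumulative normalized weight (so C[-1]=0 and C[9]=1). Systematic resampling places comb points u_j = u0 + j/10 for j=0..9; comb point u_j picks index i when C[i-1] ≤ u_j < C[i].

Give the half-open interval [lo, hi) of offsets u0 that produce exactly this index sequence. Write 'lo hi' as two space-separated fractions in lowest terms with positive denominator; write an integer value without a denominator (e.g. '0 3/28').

C = [0, 1/12, 1/4, 19/48, 7/12, 31/48, 5/6, 7/8, 11/12, 1]
j=0 picked index 1: u0 ∈ [0, 1/12)
j=1 picked index 2: u0 ∈ [-1/60, 3/20)
j=2 picked index 3: u0 ∈ [1/20, 47/240)
j=3 picked index 3: u0 ∈ [-1/20, 23/240)
j=4 picked index 4: u0 ∈ [-1/240, 11/60)
j=5 picked index 4: u0 ∈ [-5/48, 1/12)
j=6 picked index 6: u0 ∈ [11/240, 7/30)
j=7 picked index 6: u0 ∈ [-13/240, 2/15)
j=8 picked index 8: u0 ∈ [3/40, 7/60)
j=9 picked index 9: u0 ∈ [1/60, 1/10)
intersection: [3/40, 1/12)

3/40 1/12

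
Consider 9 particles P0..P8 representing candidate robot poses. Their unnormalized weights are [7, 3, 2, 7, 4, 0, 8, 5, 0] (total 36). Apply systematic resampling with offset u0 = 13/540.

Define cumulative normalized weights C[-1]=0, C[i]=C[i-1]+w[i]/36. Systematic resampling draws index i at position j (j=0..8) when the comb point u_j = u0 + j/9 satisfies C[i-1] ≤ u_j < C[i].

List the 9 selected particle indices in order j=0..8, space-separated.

0 0 1 3 3 4 6 6 7

C = [7/36, 5/18, 1/3, 19/36, 23/36, 23/36, 31/36, 1, 1]
j=0: u_0=13/540 ∈ [0, 7/36) → index 0
j=1: u_1=73/540 ∈ [0, 7/36) → index 0
j=2: u_2=133/540 ∈ [7/36, 5/18) → index 1
j=3: u_3=193/540 ∈ [1/3, 19/36) → index 3
j=4: u_4=253/540 ∈ [1/3, 19/36) → index 3
j=5: u_5=313/540 ∈ [19/36, 23/36) → index 4
j=6: u_6=373/540 ∈ [23/36, 31/36) → index 6
j=7: u_7=433/540 ∈ [23/36, 31/36) → index 6
j=8: u_8=493/540 ∈ [31/36, 1) → index 7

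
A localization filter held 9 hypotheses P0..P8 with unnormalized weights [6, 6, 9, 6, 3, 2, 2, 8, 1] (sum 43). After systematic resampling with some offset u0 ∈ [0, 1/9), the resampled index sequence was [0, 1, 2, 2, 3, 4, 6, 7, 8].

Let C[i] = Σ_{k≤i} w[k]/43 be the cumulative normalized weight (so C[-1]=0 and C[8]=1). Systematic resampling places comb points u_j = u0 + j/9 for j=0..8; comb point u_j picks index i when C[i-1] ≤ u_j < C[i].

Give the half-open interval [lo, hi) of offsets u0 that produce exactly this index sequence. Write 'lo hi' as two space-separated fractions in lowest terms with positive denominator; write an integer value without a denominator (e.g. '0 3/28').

C = [6/43, 12/43, 21/43, 27/43, 30/43, 32/43, 34/43, 42/43, 1]
j=0 picked index 0: u0 ∈ [0, 6/43)
j=1 picked index 1: u0 ∈ [11/387, 65/387)
j=2 picked index 2: u0 ∈ [22/387, 103/387)
j=3 picked index 2: u0 ∈ [-7/129, 20/129)
j=4 picked index 3: u0 ∈ [17/387, 71/387)
j=5 picked index 4: u0 ∈ [28/387, 55/387)
j=6 picked index 6: u0 ∈ [10/129, 16/129)
j=7 picked index 7: u0 ∈ [5/387, 77/387)
j=8 picked index 8: u0 ∈ [34/387, 1/9)
intersection: [34/387, 1/9)

34/387 1/9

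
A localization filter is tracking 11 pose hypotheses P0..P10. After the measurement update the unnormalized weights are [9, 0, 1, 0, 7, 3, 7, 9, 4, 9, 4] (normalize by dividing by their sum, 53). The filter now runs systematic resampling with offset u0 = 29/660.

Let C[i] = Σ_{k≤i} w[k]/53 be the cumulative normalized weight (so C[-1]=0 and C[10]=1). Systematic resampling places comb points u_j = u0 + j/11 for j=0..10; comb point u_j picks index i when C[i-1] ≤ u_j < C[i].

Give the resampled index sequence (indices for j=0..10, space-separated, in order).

C = [9/53, 9/53, 10/53, 10/53, 17/53, 20/53, 27/53, 36/53, 40/53, 49/53, 1]
j=0: u_0=29/660 ∈ [0, 9/53) → index 0
j=1: u_1=89/660 ∈ [0, 9/53) → index 0
j=2: u_2=149/660 ∈ [10/53, 17/53) → index 4
j=3: u_3=19/60 ∈ [10/53, 17/53) → index 4
j=4: u_4=269/660 ∈ [20/53, 27/53) → index 6
j=5: u_5=329/660 ∈ [20/53, 27/53) → index 6
j=6: u_6=389/660 ∈ [27/53, 36/53) → index 7
j=7: u_7=449/660 ∈ [36/53, 40/53) → index 8
j=8: u_8=509/660 ∈ [40/53, 49/53) → index 9
j=9: u_9=569/660 ∈ [40/53, 49/53) → index 9
j=10: u_10=629/660 ∈ [49/53, 1) → index 10

0 0 4 4 6 6 7 8 9 9 10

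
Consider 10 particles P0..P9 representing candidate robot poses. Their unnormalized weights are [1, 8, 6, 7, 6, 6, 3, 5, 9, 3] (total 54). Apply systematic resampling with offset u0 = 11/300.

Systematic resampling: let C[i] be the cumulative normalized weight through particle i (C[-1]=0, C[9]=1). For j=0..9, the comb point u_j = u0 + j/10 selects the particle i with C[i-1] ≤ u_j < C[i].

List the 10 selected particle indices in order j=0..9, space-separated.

1 1 2 3 4 5 6 7 8 8

C = [1/54, 1/6, 5/18, 11/27, 14/27, 17/27, 37/54, 7/9, 17/18, 1]
j=0: u_0=11/300 ∈ [1/54, 1/6) → index 1
j=1: u_1=41/300 ∈ [1/54, 1/6) → index 1
j=2: u_2=71/300 ∈ [1/6, 5/18) → index 2
j=3: u_3=101/300 ∈ [5/18, 11/27) → index 3
j=4: u_4=131/300 ∈ [11/27, 14/27) → index 4
j=5: u_5=161/300 ∈ [14/27, 17/27) → index 5
j=6: u_6=191/300 ∈ [17/27, 37/54) → index 6
j=7: u_7=221/300 ∈ [37/54, 7/9) → index 7
j=8: u_8=251/300 ∈ [7/9, 17/18) → index 8
j=9: u_9=281/300 ∈ [7/9, 17/18) → index 8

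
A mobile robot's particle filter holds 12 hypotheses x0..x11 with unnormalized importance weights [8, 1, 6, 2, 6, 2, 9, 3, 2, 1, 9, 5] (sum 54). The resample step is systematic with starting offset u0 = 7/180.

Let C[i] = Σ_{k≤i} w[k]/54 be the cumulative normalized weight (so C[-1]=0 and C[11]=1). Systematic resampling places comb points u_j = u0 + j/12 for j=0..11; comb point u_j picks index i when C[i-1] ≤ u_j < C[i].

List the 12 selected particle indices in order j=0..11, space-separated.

C = [4/27, 1/6, 5/18, 17/54, 23/54, 25/54, 17/27, 37/54, 13/18, 20/27, 49/54, 1]
j=0: u_0=7/180 ∈ [0, 4/27) → index 0
j=1: u_1=11/90 ∈ [0, 4/27) → index 0
j=2: u_2=37/180 ∈ [1/6, 5/18) → index 2
j=3: u_3=13/45 ∈ [5/18, 17/54) → index 3
j=4: u_4=67/180 ∈ [17/54, 23/54) → index 4
j=5: u_5=41/90 ∈ [23/54, 25/54) → index 5
j=6: u_6=97/180 ∈ [25/54, 17/27) → index 6
j=7: u_7=28/45 ∈ [25/54, 17/27) → index 6
j=8: u_8=127/180 ∈ [37/54, 13/18) → index 8
j=9: u_9=71/90 ∈ [20/27, 49/54) → index 10
j=10: u_10=157/180 ∈ [20/27, 49/54) → index 10
j=11: u_11=43/45 ∈ [49/54, 1) → index 11

0 0 2 3 4 5 6 6 8 10 10 11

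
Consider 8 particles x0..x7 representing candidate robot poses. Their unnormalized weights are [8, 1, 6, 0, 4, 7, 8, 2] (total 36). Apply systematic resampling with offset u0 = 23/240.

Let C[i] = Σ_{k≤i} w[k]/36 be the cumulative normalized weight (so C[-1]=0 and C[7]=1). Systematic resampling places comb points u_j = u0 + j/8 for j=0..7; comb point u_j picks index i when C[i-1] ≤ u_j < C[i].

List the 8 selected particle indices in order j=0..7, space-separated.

0 0 2 4 5 5 6 7

C = [2/9, 1/4, 5/12, 5/12, 19/36, 13/18, 17/18, 1]
j=0: u_0=23/240 ∈ [0, 2/9) → index 0
j=1: u_1=53/240 ∈ [0, 2/9) → index 0
j=2: u_2=83/240 ∈ [1/4, 5/12) → index 2
j=3: u_3=113/240 ∈ [5/12, 19/36) → index 4
j=4: u_4=143/240 ∈ [19/36, 13/18) → index 5
j=5: u_5=173/240 ∈ [19/36, 13/18) → index 5
j=6: u_6=203/240 ∈ [13/18, 17/18) → index 6
j=7: u_7=233/240 ∈ [17/18, 1) → index 7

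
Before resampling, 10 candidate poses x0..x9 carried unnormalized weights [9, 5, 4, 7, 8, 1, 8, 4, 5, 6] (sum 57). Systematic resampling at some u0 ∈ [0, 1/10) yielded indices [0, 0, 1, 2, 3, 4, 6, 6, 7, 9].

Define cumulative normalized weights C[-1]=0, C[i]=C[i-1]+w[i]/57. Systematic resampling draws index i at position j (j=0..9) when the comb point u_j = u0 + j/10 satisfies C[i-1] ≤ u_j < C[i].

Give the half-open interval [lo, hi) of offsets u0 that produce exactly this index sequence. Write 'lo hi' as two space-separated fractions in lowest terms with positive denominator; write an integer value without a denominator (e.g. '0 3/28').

0 2/285

C = [3/19, 14/57, 6/19, 25/57, 11/19, 34/57, 14/19, 46/57, 17/19, 1]
j=0 picked index 0: u0 ∈ [0, 3/19)
j=1 picked index 0: u0 ∈ [-1/10, 11/190)
j=2 picked index 1: u0 ∈ [-4/95, 13/285)
j=3 picked index 2: u0 ∈ [-31/570, 3/190)
j=4 picked index 3: u0 ∈ [-8/95, 11/285)
j=5 picked index 4: u0 ∈ [-7/114, 3/38)
j=6 picked index 6: u0 ∈ [-1/285, 13/95)
j=7 picked index 6: u0 ∈ [-59/570, 7/190)
j=8 picked index 7: u0 ∈ [-6/95, 2/285)
j=9 picked index 9: u0 ∈ [-1/190, 1/10)
intersection: [0, 2/285)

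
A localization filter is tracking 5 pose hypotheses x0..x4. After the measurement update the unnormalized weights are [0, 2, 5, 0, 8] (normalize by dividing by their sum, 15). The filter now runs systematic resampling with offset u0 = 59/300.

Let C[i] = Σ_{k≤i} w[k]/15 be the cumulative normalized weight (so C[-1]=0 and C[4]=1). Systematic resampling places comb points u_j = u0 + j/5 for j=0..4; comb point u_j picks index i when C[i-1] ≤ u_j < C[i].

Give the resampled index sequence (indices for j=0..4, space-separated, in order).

C = [0, 2/15, 7/15, 7/15, 1]
j=0: u_0=59/300 ∈ [2/15, 7/15) → index 2
j=1: u_1=119/300 ∈ [2/15, 7/15) → index 2
j=2: u_2=179/300 ∈ [7/15, 1) → index 4
j=3: u_3=239/300 ∈ [7/15, 1) → index 4
j=4: u_4=299/300 ∈ [7/15, 1) → index 4

2 2 4 4 4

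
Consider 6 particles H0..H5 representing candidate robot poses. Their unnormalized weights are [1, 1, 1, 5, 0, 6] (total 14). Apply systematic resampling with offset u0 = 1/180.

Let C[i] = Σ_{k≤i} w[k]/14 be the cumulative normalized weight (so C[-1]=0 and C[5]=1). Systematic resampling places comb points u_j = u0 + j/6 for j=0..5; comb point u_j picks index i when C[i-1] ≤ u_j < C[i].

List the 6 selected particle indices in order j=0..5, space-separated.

0 2 3 3 5 5

C = [1/14, 1/7, 3/14, 4/7, 4/7, 1]
j=0: u_0=1/180 ∈ [0, 1/14) → index 0
j=1: u_1=31/180 ∈ [1/7, 3/14) → index 2
j=2: u_2=61/180 ∈ [3/14, 4/7) → index 3
j=3: u_3=91/180 ∈ [3/14, 4/7) → index 3
j=4: u_4=121/180 ∈ [4/7, 1) → index 5
j=5: u_5=151/180 ∈ [4/7, 1) → index 5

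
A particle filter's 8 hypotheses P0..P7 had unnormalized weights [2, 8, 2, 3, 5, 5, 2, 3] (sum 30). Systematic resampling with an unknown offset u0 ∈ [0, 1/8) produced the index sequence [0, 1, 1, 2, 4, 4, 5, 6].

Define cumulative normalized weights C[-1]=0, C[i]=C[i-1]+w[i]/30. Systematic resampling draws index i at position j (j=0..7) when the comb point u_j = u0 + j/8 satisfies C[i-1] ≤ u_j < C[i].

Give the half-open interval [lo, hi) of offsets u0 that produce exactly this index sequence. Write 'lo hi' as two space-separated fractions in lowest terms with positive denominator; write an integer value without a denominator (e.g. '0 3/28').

C = [1/15, 1/3, 2/5, 1/2, 2/3, 5/6, 9/10, 1]
j=0 picked index 0: u0 ∈ [0, 1/15)
j=1 picked index 1: u0 ∈ [-7/120, 5/24)
j=2 picked index 1: u0 ∈ [-11/60, 1/12)
j=3 picked index 2: u0 ∈ [-1/24, 1/40)
j=4 picked index 4: u0 ∈ [0, 1/6)
j=5 picked index 4: u0 ∈ [-1/8, 1/24)
j=6 picked index 5: u0 ∈ [-1/12, 1/12)
j=7 picked index 6: u0 ∈ [-1/24, 1/40)
intersection: [0, 1/40)

0 1/40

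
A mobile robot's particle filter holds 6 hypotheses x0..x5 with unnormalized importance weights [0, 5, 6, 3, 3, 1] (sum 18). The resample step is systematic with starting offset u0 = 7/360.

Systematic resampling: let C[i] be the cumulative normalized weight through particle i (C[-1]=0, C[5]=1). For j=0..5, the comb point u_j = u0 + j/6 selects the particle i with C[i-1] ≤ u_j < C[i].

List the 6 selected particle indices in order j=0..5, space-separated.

C = [0, 5/18, 11/18, 7/9, 17/18, 1]
j=0: u_0=7/360 ∈ [0, 5/18) → index 1
j=1: u_1=67/360 ∈ [0, 5/18) → index 1
j=2: u_2=127/360 ∈ [5/18, 11/18) → index 2
j=3: u_3=187/360 ∈ [5/18, 11/18) → index 2
j=4: u_4=247/360 ∈ [11/18, 7/9) → index 3
j=5: u_5=307/360 ∈ [7/9, 17/18) → index 4

1 1 2 2 3 4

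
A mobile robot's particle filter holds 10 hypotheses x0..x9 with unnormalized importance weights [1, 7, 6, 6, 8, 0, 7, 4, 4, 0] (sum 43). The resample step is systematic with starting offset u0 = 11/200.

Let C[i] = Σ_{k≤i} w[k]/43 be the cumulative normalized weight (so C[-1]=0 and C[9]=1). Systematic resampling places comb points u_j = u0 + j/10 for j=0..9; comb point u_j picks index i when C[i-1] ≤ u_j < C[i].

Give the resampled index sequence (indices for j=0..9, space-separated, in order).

C = [1/43, 8/43, 14/43, 20/43, 28/43, 28/43, 35/43, 39/43, 1, 1]
j=0: u_0=11/200 ∈ [1/43, 8/43) → index 1
j=1: u_1=31/200 ∈ [1/43, 8/43) → index 1
j=2: u_2=51/200 ∈ [8/43, 14/43) → index 2
j=3: u_3=71/200 ∈ [14/43, 20/43) → index 3
j=4: u_4=91/200 ∈ [14/43, 20/43) → index 3
j=5: u_5=111/200 ∈ [20/43, 28/43) → index 4
j=6: u_6=131/200 ∈ [28/43, 35/43) → index 6
j=7: u_7=151/200 ∈ [28/43, 35/43) → index 6
j=8: u_8=171/200 ∈ [35/43, 39/43) → index 7
j=9: u_9=191/200 ∈ [39/43, 1) → index 8

1 1 2 3 3 4 6 6 7 8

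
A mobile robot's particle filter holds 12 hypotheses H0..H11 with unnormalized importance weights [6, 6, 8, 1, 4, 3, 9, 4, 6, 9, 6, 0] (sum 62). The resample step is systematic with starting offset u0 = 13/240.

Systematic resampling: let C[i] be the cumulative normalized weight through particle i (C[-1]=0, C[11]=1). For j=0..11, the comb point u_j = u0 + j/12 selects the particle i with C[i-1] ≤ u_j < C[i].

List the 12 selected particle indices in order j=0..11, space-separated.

C = [3/31, 6/31, 10/31, 21/62, 25/62, 14/31, 37/62, 41/62, 47/62, 28/31, 1, 1]
j=0: u_0=13/240 ∈ [0, 3/31) → index 0
j=1: u_1=11/80 ∈ [3/31, 6/31) → index 1
j=2: u_2=53/240 ∈ [6/31, 10/31) → index 2
j=3: u_3=73/240 ∈ [6/31, 10/31) → index 2
j=4: u_4=31/80 ∈ [21/62, 25/62) → index 4
j=5: u_5=113/240 ∈ [14/31, 37/62) → index 6
j=6: u_6=133/240 ∈ [14/31, 37/62) → index 6
j=7: u_7=51/80 ∈ [37/62, 41/62) → index 7
j=8: u_8=173/240 ∈ [41/62, 47/62) → index 8
j=9: u_9=193/240 ∈ [47/62, 28/31) → index 9
j=10: u_10=71/80 ∈ [47/62, 28/31) → index 9
j=11: u_11=233/240 ∈ [28/31, 1) → index 10

0 1 2 2 4 6 6 7 8 9 9 10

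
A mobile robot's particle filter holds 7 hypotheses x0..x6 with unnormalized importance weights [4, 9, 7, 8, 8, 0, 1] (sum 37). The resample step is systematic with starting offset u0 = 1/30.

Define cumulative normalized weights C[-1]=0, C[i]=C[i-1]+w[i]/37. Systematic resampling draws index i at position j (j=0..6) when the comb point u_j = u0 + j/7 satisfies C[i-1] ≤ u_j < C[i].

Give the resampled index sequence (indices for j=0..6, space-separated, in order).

C = [4/37, 13/37, 20/37, 28/37, 36/37, 36/37, 1]
j=0: u_0=1/30 ∈ [0, 4/37) → index 0
j=1: u_1=37/210 ∈ [4/37, 13/37) → index 1
j=2: u_2=67/210 ∈ [4/37, 13/37) → index 1
j=3: u_3=97/210 ∈ [13/37, 20/37) → index 2
j=4: u_4=127/210 ∈ [20/37, 28/37) → index 3
j=5: u_5=157/210 ∈ [20/37, 28/37) → index 3
j=6: u_6=187/210 ∈ [28/37, 36/37) → index 4

0 1 1 2 3 3 4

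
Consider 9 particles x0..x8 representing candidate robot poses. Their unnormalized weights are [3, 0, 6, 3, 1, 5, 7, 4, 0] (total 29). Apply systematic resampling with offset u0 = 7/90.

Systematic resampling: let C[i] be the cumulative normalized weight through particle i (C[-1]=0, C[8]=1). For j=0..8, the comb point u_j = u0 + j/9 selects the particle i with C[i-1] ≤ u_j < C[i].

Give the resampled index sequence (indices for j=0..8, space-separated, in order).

0 2 2 3 5 6 6 6 7

C = [3/29, 3/29, 9/29, 12/29, 13/29, 18/29, 25/29, 1, 1]
j=0: u_0=7/90 ∈ [0, 3/29) → index 0
j=1: u_1=17/90 ∈ [3/29, 9/29) → index 2
j=2: u_2=3/10 ∈ [3/29, 9/29) → index 2
j=3: u_3=37/90 ∈ [9/29, 12/29) → index 3
j=4: u_4=47/90 ∈ [13/29, 18/29) → index 5
j=5: u_5=19/30 ∈ [18/29, 25/29) → index 6
j=6: u_6=67/90 ∈ [18/29, 25/29) → index 6
j=7: u_7=77/90 ∈ [18/29, 25/29) → index 6
j=8: u_8=29/30 ∈ [25/29, 1) → index 7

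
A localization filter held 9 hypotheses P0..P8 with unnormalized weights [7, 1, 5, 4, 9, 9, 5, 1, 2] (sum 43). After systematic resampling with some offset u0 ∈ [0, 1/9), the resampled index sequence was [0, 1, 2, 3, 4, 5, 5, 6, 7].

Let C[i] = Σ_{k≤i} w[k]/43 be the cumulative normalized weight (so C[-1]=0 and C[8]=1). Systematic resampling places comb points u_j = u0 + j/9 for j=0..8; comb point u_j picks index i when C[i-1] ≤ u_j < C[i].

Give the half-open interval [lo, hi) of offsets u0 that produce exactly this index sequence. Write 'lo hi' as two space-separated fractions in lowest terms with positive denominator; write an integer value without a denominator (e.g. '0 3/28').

C = [7/43, 8/43, 13/43, 17/43, 26/43, 35/43, 40/43, 41/43, 1]
j=0 picked index 0: u0 ∈ [0, 7/43)
j=1 picked index 1: u0 ∈ [20/387, 29/387)
j=2 picked index 2: u0 ∈ [-14/387, 31/387)
j=3 picked index 3: u0 ∈ [-4/129, 8/129)
j=4 picked index 4: u0 ∈ [-19/387, 62/387)
j=5 picked index 5: u0 ∈ [19/387, 100/387)
j=6 picked index 5: u0 ∈ [-8/129, 19/129)
j=7 picked index 6: u0 ∈ [14/387, 59/387)
j=8 picked index 7: u0 ∈ [16/387, 25/387)
intersection: [20/387, 8/129)

20/387 8/129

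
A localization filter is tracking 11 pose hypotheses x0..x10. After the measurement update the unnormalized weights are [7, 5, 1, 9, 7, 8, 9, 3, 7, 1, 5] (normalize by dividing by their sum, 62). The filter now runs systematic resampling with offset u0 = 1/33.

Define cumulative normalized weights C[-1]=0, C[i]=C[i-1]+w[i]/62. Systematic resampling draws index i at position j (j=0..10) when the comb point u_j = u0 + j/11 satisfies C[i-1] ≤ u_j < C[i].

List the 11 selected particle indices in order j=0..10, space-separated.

C = [7/62, 6/31, 13/62, 11/31, 29/62, 37/62, 23/31, 49/62, 28/31, 57/62, 1]
j=0: u_0=1/33 ∈ [0, 7/62) → index 0
j=1: u_1=4/33 ∈ [7/62, 6/31) → index 1
j=2: u_2=7/33 ∈ [13/62, 11/31) → index 3
j=3: u_3=10/33 ∈ [13/62, 11/31) → index 3
j=4: u_4=13/33 ∈ [11/31, 29/62) → index 4
j=5: u_5=16/33 ∈ [29/62, 37/62) → index 5
j=6: u_6=19/33 ∈ [29/62, 37/62) → index 5
j=7: u_7=2/3 ∈ [37/62, 23/31) → index 6
j=8: u_8=25/33 ∈ [23/31, 49/62) → index 7
j=9: u_9=28/33 ∈ [49/62, 28/31) → index 8
j=10: u_10=31/33 ∈ [57/62, 1) → index 10

0 1 3 3 4 5 5 6 7 8 10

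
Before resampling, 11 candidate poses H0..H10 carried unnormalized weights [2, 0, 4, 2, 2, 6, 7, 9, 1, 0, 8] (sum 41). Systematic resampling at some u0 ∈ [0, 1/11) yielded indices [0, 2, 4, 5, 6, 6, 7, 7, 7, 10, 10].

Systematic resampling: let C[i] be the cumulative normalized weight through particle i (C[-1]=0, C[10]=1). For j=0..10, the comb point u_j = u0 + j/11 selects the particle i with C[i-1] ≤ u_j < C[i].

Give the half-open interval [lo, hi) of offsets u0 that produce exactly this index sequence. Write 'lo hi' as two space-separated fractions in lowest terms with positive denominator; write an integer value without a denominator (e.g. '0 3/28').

C = [2/41, 2/41, 6/41, 8/41, 10/41, 16/41, 23/41, 32/41, 33/41, 33/41, 1]
j=0 picked index 0: u0 ∈ [0, 2/41)
j=1 picked index 2: u0 ∈ [-19/451, 25/451)
j=2 picked index 4: u0 ∈ [6/451, 28/451)
j=3 picked index 5: u0 ∈ [-13/451, 53/451)
j=4 picked index 6: u0 ∈ [12/451, 89/451)
j=5 picked index 6: u0 ∈ [-29/451, 48/451)
j=6 picked index 7: u0 ∈ [7/451, 106/451)
j=7 picked index 7: u0 ∈ [-34/451, 65/451)
j=8 picked index 7: u0 ∈ [-75/451, 24/451)
j=9 picked index 10: u0 ∈ [-6/451, 2/11)
j=10 picked index 10: u0 ∈ [-47/451, 1/11)
intersection: [12/451, 2/41)

12/451 2/41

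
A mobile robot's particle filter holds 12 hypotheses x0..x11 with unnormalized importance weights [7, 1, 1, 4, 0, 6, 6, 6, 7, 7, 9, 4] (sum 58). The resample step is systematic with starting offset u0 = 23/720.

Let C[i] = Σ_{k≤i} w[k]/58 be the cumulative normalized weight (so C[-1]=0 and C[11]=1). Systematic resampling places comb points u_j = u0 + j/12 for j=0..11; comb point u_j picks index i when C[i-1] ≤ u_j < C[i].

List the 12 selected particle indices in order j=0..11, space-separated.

0 0 3 5 6 7 7 8 9 10 10 11

C = [7/58, 4/29, 9/58, 13/58, 13/58, 19/58, 25/58, 31/58, 19/29, 45/58, 27/29, 1]
j=0: u_0=23/720 ∈ [0, 7/58) → index 0
j=1: u_1=83/720 ∈ [0, 7/58) → index 0
j=2: u_2=143/720 ∈ [9/58, 13/58) → index 3
j=3: u_3=203/720 ∈ [13/58, 19/58) → index 5
j=4: u_4=263/720 ∈ [19/58, 25/58) → index 6
j=5: u_5=323/720 ∈ [25/58, 31/58) → index 7
j=6: u_6=383/720 ∈ [25/58, 31/58) → index 7
j=7: u_7=443/720 ∈ [31/58, 19/29) → index 8
j=8: u_8=503/720 ∈ [19/29, 45/58) → index 9
j=9: u_9=563/720 ∈ [45/58, 27/29) → index 10
j=10: u_10=623/720 ∈ [45/58, 27/29) → index 10
j=11: u_11=683/720 ∈ [27/29, 1) → index 11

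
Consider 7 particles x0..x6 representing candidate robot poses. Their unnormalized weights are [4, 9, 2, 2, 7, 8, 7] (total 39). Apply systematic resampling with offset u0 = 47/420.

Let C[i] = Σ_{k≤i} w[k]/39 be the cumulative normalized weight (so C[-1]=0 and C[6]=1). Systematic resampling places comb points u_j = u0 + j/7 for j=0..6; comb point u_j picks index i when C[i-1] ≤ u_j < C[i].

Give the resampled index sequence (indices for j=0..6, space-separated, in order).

1 1 3 4 5 6 6

C = [4/39, 1/3, 5/13, 17/39, 8/13, 32/39, 1]
j=0: u_0=47/420 ∈ [4/39, 1/3) → index 1
j=1: u_1=107/420 ∈ [4/39, 1/3) → index 1
j=2: u_2=167/420 ∈ [5/13, 17/39) → index 3
j=3: u_3=227/420 ∈ [17/39, 8/13) → index 4
j=4: u_4=41/60 ∈ [8/13, 32/39) → index 5
j=5: u_5=347/420 ∈ [32/39, 1) → index 6
j=6: u_6=407/420 ∈ [32/39, 1) → index 6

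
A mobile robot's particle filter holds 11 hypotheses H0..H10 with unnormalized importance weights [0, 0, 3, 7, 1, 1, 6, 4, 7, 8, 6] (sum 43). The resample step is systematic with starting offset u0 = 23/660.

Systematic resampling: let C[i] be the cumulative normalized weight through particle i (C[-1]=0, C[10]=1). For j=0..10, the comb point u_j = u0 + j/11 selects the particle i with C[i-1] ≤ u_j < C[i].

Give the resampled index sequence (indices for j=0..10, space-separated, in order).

C = [0, 0, 3/43, 10/43, 11/43, 12/43, 18/43, 22/43, 29/43, 37/43, 1]
j=0: u_0=23/660 ∈ [0, 3/43) → index 2
j=1: u_1=83/660 ∈ [3/43, 10/43) → index 3
j=2: u_2=13/60 ∈ [3/43, 10/43) → index 3
j=3: u_3=203/660 ∈ [12/43, 18/43) → index 6
j=4: u_4=263/660 ∈ [12/43, 18/43) → index 6
j=5: u_5=323/660 ∈ [18/43, 22/43) → index 7
j=6: u_6=383/660 ∈ [22/43, 29/43) → index 8
j=7: u_7=443/660 ∈ [22/43, 29/43) → index 8
j=8: u_8=503/660 ∈ [29/43, 37/43) → index 9
j=9: u_9=563/660 ∈ [29/43, 37/43) → index 9
j=10: u_10=623/660 ∈ [37/43, 1) → index 10

2 3 3 6 6 7 8 8 9 9 10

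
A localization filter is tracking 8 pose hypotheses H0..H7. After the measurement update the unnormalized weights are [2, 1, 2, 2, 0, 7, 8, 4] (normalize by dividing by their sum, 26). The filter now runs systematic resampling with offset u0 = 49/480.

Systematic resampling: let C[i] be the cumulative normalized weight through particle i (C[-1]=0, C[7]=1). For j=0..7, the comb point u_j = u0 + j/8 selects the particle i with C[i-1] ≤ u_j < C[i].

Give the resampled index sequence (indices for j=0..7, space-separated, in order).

1 3 5 5 6 6 7 7

C = [1/13, 3/26, 5/26, 7/26, 7/26, 7/13, 11/13, 1]
j=0: u_0=49/480 ∈ [1/13, 3/26) → index 1
j=1: u_1=109/480 ∈ [5/26, 7/26) → index 3
j=2: u_2=169/480 ∈ [7/26, 7/13) → index 5
j=3: u_3=229/480 ∈ [7/26, 7/13) → index 5
j=4: u_4=289/480 ∈ [7/13, 11/13) → index 6
j=5: u_5=349/480 ∈ [7/13, 11/13) → index 6
j=6: u_6=409/480 ∈ [11/13, 1) → index 7
j=7: u_7=469/480 ∈ [11/13, 1) → index 7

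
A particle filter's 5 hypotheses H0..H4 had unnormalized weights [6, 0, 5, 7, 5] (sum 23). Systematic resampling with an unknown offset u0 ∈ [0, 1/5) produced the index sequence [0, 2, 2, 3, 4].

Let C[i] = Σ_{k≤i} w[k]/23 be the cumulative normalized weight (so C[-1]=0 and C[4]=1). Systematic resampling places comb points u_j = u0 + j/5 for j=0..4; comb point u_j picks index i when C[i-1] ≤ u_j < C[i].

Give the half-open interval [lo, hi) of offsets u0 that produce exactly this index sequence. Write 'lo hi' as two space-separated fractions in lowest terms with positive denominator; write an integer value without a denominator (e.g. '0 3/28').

C = [6/23, 6/23, 11/23, 18/23, 1]
j=0 picked index 0: u0 ∈ [0, 6/23)
j=1 picked index 2: u0 ∈ [7/115, 32/115)
j=2 picked index 2: u0 ∈ [-16/115, 9/115)
j=3 picked index 3: u0 ∈ [-14/115, 21/115)
j=4 picked index 4: u0 ∈ [-2/115, 1/5)
intersection: [7/115, 9/115)

7/115 9/115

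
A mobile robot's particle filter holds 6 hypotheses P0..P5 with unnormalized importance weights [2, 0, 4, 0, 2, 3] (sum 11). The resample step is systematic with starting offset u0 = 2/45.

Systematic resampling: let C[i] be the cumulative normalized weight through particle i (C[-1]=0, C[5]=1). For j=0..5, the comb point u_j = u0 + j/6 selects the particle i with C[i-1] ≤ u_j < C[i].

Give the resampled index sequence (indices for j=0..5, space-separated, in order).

C = [2/11, 2/11, 6/11, 6/11, 8/11, 1]
j=0: u_0=2/45 ∈ [0, 2/11) → index 0
j=1: u_1=19/90 ∈ [2/11, 6/11) → index 2
j=2: u_2=17/45 ∈ [2/11, 6/11) → index 2
j=3: u_3=49/90 ∈ [2/11, 6/11) → index 2
j=4: u_4=32/45 ∈ [6/11, 8/11) → index 4
j=5: u_5=79/90 ∈ [8/11, 1) → index 5

0 2 2 2 4 5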